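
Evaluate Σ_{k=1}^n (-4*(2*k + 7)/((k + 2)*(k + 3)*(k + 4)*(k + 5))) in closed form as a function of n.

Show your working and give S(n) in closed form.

r(k) = (k + 2)*(2*k + 9)/((k + 6)*(2*k + 7)) after simplifying.
Take A(k)=k + 2, B(k)=k + 6, C(k)=k + 7/2.
f must satisfy (k + 2)·f(k+1) − (k + 5)·f(k) = k + 7/2.
Bound: deg f ≤ 3.
Match coefficients ⇒ f(k) = k*(k + 3)*(k + 6)/16.
Get s_k = R·t_k = k*(-k - 6)/(2*(k**2 + 6*k + 8)) with R(k) = B(k−1)f(k)/C(k) = k*(k + 3)*(k + 5)*(k + 6)/(8*(2*k + 7)).
s_(k+1) − s_k = 4*(-2*k - 7)/(k**4 + 14*k**3 + 71*k**2 + 154*k + 120) = t_k.
s_(n+1) = (-n**2 - 8*n - 7)/(2*(n**2 + 8*n + 15)) and s_(1) = -7/30, so S(n) = 4*n*(-n - 8)/(15*(n**2 + 8*n + 15)).

S(n) = 4*n*(-n - 8)/(15*(n**2 + 8*n + 15))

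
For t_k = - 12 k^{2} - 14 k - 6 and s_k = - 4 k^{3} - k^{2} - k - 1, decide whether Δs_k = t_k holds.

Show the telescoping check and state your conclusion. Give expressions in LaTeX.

Valid — Δs_k = t_k.

s_(k+1) = -k - 4*(k + 1)**3 - (k + 1)**2 - 2
s_(k+1) − s_k = -12*k**2 - 14*k - 6
(s_(k+1) − s_k) − t_k = 0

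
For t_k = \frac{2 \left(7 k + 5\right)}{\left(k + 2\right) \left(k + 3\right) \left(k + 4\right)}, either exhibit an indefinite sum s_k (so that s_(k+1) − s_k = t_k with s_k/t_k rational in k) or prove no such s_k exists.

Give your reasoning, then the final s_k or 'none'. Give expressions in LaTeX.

The ratio is (k + 2)*(7*k + 12)/((k + 5)*(7*k + 5)).
Gosper form: A/B · C(k+1)/C(k) with A=k + 2, B=k + 5, C=k + 5/7.
Set up (k + 2)·f(k+1) − (k + 4)·f(k) − (k + 5/7) = 0.
Bound: deg f ≤ 2.
Solve for f: f(k) = k*(19*k + 11)/84 (degree 2 ≤ 2).
Certificate R = B(k−1)f/C = k*(k + 4)*(19*k + 11)/(12*(7*k + 5)) gives s_k = k*(19*k + 11)/(6*(k + 2)*(k + 3)).
Δs = 2*(7*k + 5)/(k**3 + 9*k**2 + 26*k + 24), as required.

s_k = \frac{k \left(19 k + 11\right)}{6 \left(k + 2\right) \left(k + 3\right)}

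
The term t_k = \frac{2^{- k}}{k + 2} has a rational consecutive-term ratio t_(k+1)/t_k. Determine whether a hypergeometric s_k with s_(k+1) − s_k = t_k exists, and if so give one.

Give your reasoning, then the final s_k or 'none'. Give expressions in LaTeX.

Step 1: r(k) = (k + 2)/(2*(k + 3)).
Factor: A=k/2 + 1; B=k + 3; C=1.
Solve (k/2 + 1)·f(k+1) − (k + 2)·f(k) = 1.
Degrees (1,1,0) ⇒ d ≤ -1.
d = -1 < 0 ⇒ no nonzero polynomial f; not summable.

none (Gosper's algorithm certifies no s_k)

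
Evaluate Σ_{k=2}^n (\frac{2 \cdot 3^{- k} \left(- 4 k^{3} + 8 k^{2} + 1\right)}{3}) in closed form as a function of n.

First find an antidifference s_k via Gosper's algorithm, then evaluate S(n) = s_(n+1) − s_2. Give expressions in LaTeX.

S(n) = 2 \cdot 3^{- n - 2} \left(- 17 \cdot 3^{n} + 6 n^{3} + 15 n^{2} + 18 n + 12\right)

Step 1: r(k) = (-4*(k + 1)**3 + 8*(k + 1)**2 + 1)/(3*(-4*k**3 + 8*k**2 + 1)).
So A=1/3 and B=1, with C=k**3 - 2*k**2 - 1/4.
Need (1/3)·f(k+1) − (1)·f(k) = k**3 - 2*k**2 - 1/4.
From deg A=0, deg B=0, deg C=3: d=3.
A polynomial solution: f(k) = -3*(2*k**3 - k**2 + 2*k + 1)/4.
R(k) = B(k−1)·f(k)/C(k) = -3*(2*k**3 - k**2 + 2*k + 1)/(4*k**3 - 8*k**2 - 1); s_k = R·t_k = 2*(2*k**3 - k**2 + 2*k + 1)/3**k.
Δs = 2*(-4*k**3 + 8*k**2 + 1)/(3*3**k), as required.
Σ_(k=2)^n t_k = s_(n+1) − s_(2) = (2*3**(-n - 1)*(2*n**3 + 5*n**2 + 6*n + 4)) − (34/9), i.e. 2*3**(-n - 2)*(-17*3**n + 6*n**3 + 15*n**2 + 18*n + 12).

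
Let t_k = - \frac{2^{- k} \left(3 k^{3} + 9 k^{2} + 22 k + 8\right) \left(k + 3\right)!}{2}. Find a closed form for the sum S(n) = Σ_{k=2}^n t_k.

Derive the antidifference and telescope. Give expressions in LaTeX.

t_(k+1)/t_k = (3*k**4 + 30*k**3 + 121*k**2 + 238*k + 168)/(2*(3*k**3 + 9*k**2 + 22*k + 8)).
Normal form (A,B,C) = (k/2 + 2, 1, k**3 + 3*k**2 + 22*k/3 + 8/3).
Solve (k/2 + 2)·f(k+1) − (1)·f(k) = k**3 + 3*k**2 + 22*k/3 + 8/3.
deg f ≤ 2 (via 1,0,3).
Solving with deg f ≤ 2: f(k) = 2*(3*k**2 - 3*k + 4)/3.
Certificate R = B(k−1)f/C = 2*(3*k**2 - 3*k + 4)/(3*k**3 + 9*k**2 + 22*k + 8) gives s_k = -(3*k**2 - 3*k + 4)*factorial(k + 3)/2**k.
Δs = -(3*k**3 + 9*k**2 + 22*k + 8)*factorial(k + 3)/(2*2**k), as required.
Evaluate: s_(n+1) = -2**(-n - 1)*(3*n**2 + 3*n + 4)*factorial(n + 4); subtract s_(2) = -300 ⇒ S(n) = (600*2**n - 3*n**6*factorial(n) - 33*n**5*factorial(n) - 139*n**4*factorial(n) - 295*n**3*factorial(n) - 362*n**2*factorial(n) - 272*n*factorial(n) - 96*factorial(n))/(2*2**n).

S(n) = \frac{2^{- n} \left(600 \cdot 2^{n} - 3 n^{6} n! - 33 n^{5} n! - 139 n^{4} n! - 295 n^{3} n! - 362 n^{2} n! - 272 n n! - 96 n!\right)}{2}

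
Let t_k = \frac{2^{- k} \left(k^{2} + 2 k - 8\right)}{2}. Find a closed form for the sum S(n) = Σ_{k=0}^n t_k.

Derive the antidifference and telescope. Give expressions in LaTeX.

Ratio r(k) = (k**2 + 4*k - 5)/(2*(k**2 + 2*k - 8)).
So A=1/2 and B=1, with C=k**2 + 2*k - 8.
f must satisfy (1/2)·f(k+1) − (1)·f(k) = k**2 + 2*k - 8.
deg f ≤ 2 (via 0,0,2).
Solving with deg f ≤ 2: f(k) = -2*(k**2 + 4*k - 3).
R(k) = B(k−1)·f(k)/C(k) = -2*(k**2 + 4*k - 3)/((k - 2)*(k + 4)); s_k = R·t_k = (-k**2 - 4*k + 3)/2**k.
Check: Δs_k = (k**2 + 2*k - 8)/(2*2**k). ✓
Evaluate: s_(n+1) = 2**(-n - 1)*(-n**2 - 6*n - 2); subtract s_(0) = 3 ⇒ S(n) = (-6*2**n - n**2 - 6*n - 2)/(2*2**n).

S(n) = \frac{2^{- n} \left(- 6 \cdot 2^{n} - n^{2} - 6 n - 2\right)}{2}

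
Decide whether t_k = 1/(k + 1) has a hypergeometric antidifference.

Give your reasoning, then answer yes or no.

Step 1: r(k) = (k + 1)/(k + 2).
So A=k + 1 and B=k + 2, with C=1.
f must satisfy (k + 1)·f(k+1) − (k + 1)·f(k) = 1.
Degrees (1,1,0) ⇒ d ≤ 0.
Write f(k) = c0. Then LHS − RHS = -1, requiring -1 = 0: contradictory. No certificate.

No — key equation has no polynomial f.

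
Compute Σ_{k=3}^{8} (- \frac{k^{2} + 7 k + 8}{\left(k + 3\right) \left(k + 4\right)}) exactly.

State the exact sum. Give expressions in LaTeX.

The ratio is (k + 3)*(7*k + (k + 1)**2 + 15)/((k + 5)*(k**2 + 7*k + 8)).
So A=k + 3 and B=k + 5, with C=k**2 + 7*k + 8.
f must satisfy (k + 3)·f(k+1) − (k + 4)·f(k) = k**2 + 7*k + 8.
Degrees (1,1,2) ⇒ d ≤ 2.
Solve for f: f(k) = k*(3*k + 5)/3 (degree 2 ≤ 2).
R(k) = B(k−1)·f(k)/C(k) = k*(k + 4)*(3*k + 5)/(3*(k**2 + 7*k + 8)); s_k = R·t_k = k*(-3*k - 5)/(3*(k + 3)).
Verify: (-k**2 - 7*k - 8)/(k**2 + 7*k + 12) matches t_k.
Telescoping: Σ = s_(9) − s_(3) = -8 − (-7/3) = -17/3.

Σ = -17/3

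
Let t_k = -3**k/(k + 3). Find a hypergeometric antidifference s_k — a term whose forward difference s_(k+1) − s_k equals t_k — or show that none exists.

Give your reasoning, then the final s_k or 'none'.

Ratio r(k) = 3*(k + 3)/(k + 4).
Normal form (A,B,C) = (3*k + 9, k + 4, 1).
f must satisfy (3*k + 9)·f(k+1) − (k + 3)·f(k) = 1.
Bound: deg f ≤ -1.
d = -1 < 0 ⇒ no nonzero polynomial f; not summable.

none (Gosper's algorithm certifies no s_k)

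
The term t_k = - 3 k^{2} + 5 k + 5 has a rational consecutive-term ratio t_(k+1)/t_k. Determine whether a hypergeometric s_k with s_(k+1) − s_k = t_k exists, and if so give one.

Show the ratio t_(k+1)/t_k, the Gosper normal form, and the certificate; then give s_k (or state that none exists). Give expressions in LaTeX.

s_k = k \left(- k^{2} + 4 k + 2\right)

r(k) = (3*k**2 + k - 7)/(3*k**2 - 5*k - 5) after simplifying.
Normal form (A,B,C) = (1, 1, k**2 - 5*k/3 - 5/3).
Set up (1)·f(k+1) − (1)·f(k) − (k**2 - 5*k/3 - 5/3) = 0.
Degrees (0,0,2) ⇒ d ≤ 3.
A polynomial solution: f(k) = k*(k**2 - 4*k - 2)/3.
Certificate R = B(k−1)f/C = k*(k**2 - 4*k - 2)/(3*k**2 - 5*k - 5) gives s_k = k*(-k**2 + 4*k + 2).
Verify: -3*k**2 + 5*k + 5 matches t_k.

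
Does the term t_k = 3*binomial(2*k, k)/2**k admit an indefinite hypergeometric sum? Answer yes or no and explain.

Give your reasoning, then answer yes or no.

r(k) = (2*k + 1)/(k + 1) after simplifying.
So A=2*k + 1 and B=k + 1, with C=1.
f must satisfy (2*k + 1)·f(k+1) − (k)·f(k) = 1.
d = -1 from the (1,1,0) case.
deg f ≤ -1 is impossible — no certificate.

No — key equation has no polynomial f.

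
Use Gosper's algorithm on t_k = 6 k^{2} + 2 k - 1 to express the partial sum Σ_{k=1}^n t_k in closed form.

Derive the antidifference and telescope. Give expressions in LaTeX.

S(n) = n \left(2 n^{2} + 4 n + 1\right)

Step 1: r(k) = (6*k**2 + 14*k + 7)/(6*k**2 + 2*k - 1).
Factor: A=1; B=1; C=k**2 + k/3 - 1/6.
f must satisfy (1)·f(k+1) − (1)·f(k) = k**2 + k/3 - 1/6.
From deg A=0, deg B=0, deg C=2: d=3.
Solve for f: f(k) = k*(2*k**2 - 2*k - 1)/6 (degree 3 ≤ 3).
So s_k = (B(k−1)f/C)·t_k = (k*(2*k**2 - 2*k - 1)/(6*k**2 + 2*k - 1))·t_k = k*(2*k**2 - 2*k - 1).
Check: Δs_k = 6*k**2 + 2*k - 1. ✓
Evaluate: s_(n+1) = 2*n**3 + 4*n**2 + n - 1; subtract s_(1) = -1 ⇒ S(n) = n*(2*n**2 + 4*n + 1).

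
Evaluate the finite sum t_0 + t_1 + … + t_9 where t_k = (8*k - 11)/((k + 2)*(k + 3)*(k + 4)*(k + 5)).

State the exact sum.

Σ = -5/84

Compute t_(k+1)/t_k: get (k + 2)*(8*k - 3)/((k + 6)*(8*k - 11)).
Normal form (A,B,C) = (k + 2, k + 6, k - 11/8).
Solve (k + 2)·f(k+1) − (k + 5)·f(k) = k - 11/8.
Degrees (1,1,1) ⇒ d ≤ 3.
Coefficient equations give f(k) = -k*(k**2 + 9*k + 122)/192.
R(k) = B(k−1)·f(k)/C(k) = -k*(k + 5)*(k**2 + 9*k + 122)/(24*(8*k - 11)); s_k = R·t_k = k*(-k**2 - 9*k - 122)/(24*(k + 2)*(k + 3)*(k + 4)).
s_(k+1) − s_k = (8*k - 11)/(k**4 + 14*k**3 + 71*k**2 + 154*k + 120) = t_k.
Evaluate s at k=10 and k=0: -5/84 and 0; difference -5/84.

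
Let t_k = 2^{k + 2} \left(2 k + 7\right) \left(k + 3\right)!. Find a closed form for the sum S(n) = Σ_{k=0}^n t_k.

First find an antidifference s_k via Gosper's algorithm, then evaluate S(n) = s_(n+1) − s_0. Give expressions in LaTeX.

t_(k+1)/t_k = 2*(k + 4)*(2*k + 9)/(2*k + 7).
Take A(k)=2*k + 8, B(k)=1, C(k)=k + 7/2.
Need (2*k + 8)·f(k+1) − (1)·f(k) = k + 7/2.
Degrees (1,0,1) ⇒ d ≤ 0.
Solving with deg f ≤ 0: f(k) = 1/2.
Certificate R = B(k−1)f/C = 1/(2*k + 7) gives s_k = 2**(k + 2)*factorial(k + 3).
Verify: 2**(k + 2)*(2*k + 7)*factorial(k + 3) matches t_k.
Telescope: S(n) = s_(n+1) − s_(0) = 2**(n + 3)*factorial(n + 4) − (24) = 8*2**n*factorial(n + 4) - 24.

S(n) = 8 \cdot 2^{n} \left(n + 4\right)! - 24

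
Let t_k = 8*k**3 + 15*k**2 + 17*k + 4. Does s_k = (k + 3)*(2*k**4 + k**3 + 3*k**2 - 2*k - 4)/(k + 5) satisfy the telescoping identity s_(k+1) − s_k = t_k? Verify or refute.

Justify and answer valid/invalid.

Invalid: residual 2*(-6*k**4 - 54*k**3 - 89*k**2 - 91*k - 24)/(k**2 + 11*k + 30) ≠ 0.

s_(k+1) = k*(2*k**4 + 17*k**3 + 54*k**2 + 87*k + 60)/(k + 6)
s_(k+1) − s_k = (8*k**5 + 91*k**4 + 314*k**3 + 463*k**2 + 372*k + 72)/(k**2 + 11*k + 30)
(s_(k+1) − s_k) − t_k = 2*(-6*k**4 - 54*k**3 - 89*k**2 - 91*k - 24)/(k**2 + 11*k + 30)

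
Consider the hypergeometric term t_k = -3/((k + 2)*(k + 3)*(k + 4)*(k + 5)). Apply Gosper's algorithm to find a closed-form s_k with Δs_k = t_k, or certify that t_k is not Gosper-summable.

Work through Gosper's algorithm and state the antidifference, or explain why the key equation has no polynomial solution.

s_k = k*(-k**2 - 9*k - 26)/(24*(k + 2)*(k + 3)*(k + 4))

The ratio is (k + 2)/(k + 6).
So A=k + 2 and B=k + 6, with C=1.
f must satisfy (k + 2)·f(k+1) − (k + 5)·f(k) = 1.
Bound: deg f ≤ 3.
Coefficient equations give f(k) = k*(k**2 + 9*k + 26)/72.
Certificate R = B(k−1)f/C = k*(k + 5)*(k**2 + 9*k + 26)/72 gives s_k = k*(-k**2 - 9*k - 26)/(24*(k + 2)*(k + 3)*(k + 4)).
Verify: -3/(k**4 + 14*k**3 + 71*k**2 + 154*k + 120) matches t_k.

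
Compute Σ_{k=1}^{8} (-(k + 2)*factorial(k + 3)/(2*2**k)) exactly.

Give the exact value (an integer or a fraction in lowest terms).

r(k) = (k + 3)*(k + 4)/(2*(k + 2)) after simplifying.
Gosper form: A/B · C(k+1)/C(k) with A=k/2 + 2, B=1, C=k + 2.
Need (k/2 + 2)·f(k+1) − (1)·f(k) = k + 2.
deg f ≤ 0 (via 1,0,1).
Coefficient equations give f(k) = 2.
Then R = B(k−1)f/C = 2/(k + 2), so s_k = R(k)·t_k = -factorial(k + 3)/2**k.
Check: Δs_k = -(k + 2)*factorial(k + 3)/(2*2**k). ✓
Evaluate s at k=9 and k=1: -935550 and -12; difference -935538.

Σ = -935538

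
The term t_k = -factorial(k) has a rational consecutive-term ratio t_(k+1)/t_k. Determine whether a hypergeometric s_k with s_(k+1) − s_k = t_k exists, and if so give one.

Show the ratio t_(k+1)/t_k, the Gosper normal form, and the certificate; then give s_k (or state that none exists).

t_(k+1)/t_k = k + 1.
Gosper form: A/B · C(k+1)/C(k) with A=k + 1, B=1, C=1.
Need (k + 1)·f(k+1) − (1)·f(k) = 1.
Bound: deg f ≤ -1.
Bound -1 < 0, so the key equation has no polynomial solution.

none — t_k is not Gosper-summable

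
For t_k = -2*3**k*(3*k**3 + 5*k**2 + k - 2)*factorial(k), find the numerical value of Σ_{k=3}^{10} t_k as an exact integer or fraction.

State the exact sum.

Σ = -1541508818571180

r(k) = 3*(3*k**4 + 17*k**3 + 34*k**2 + 27*k + 7)/(3*k**3 + 5*k**2 + k - 2) after simplifying.
Normal form (A,B,C) = (3*k + 3, 1, k**3 + 5*k**2/3 + k/3 - 2/3).
Set up (3*k + 3)·f(k+1) − (1)·f(k) − (k**3 + 5*k**2/3 + k/3 - 2/3) = 0.
deg f ≤ 2 (via 1,0,3).
Match coefficients ⇒ f(k) = (k**2 - k - 1)/3.
Get s_k = R·t_k = 2*3**k*(-k**2 + k + 1)*factorial(k) with R(k) = B(k−1)f(k)/C(k) = (k**2 - k - 1)/(3*k**3 + 5*k**2 + k - 2).
Δs = -2*3**k*(3*k**3 + 5*k**2 + k - 2)*factorial(k), as required.
Evaluate s at k=11 and k=3: -1541508818572800 and -1620; difference -1541508818571180.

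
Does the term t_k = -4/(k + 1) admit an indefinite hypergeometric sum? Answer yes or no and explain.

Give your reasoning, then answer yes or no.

Compute t_(k+1)/t_k: get (k + 1)/(k + 2).
Take A(k)=k + 1, B(k)=k + 2, C(k)=1.
Need (k + 1)·f(k+1) − (k + 1)·f(k) = 1.
From deg A=1, deg B=1, deg C=0: d=0.
Put f(k) = c0: A·f(k+1) − B(k−1)·f(k) − C = -1; need -1 = 0 — inconsistent ⇒ no f, not summable.

No. Not Gosper-summable.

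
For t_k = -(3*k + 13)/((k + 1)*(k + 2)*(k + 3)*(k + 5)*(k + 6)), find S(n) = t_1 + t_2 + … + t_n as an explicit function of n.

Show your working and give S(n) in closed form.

S(n) = n*(-n**2 - 11*n - 36)/(36*(n**3 + 11*n**2 + 36*n + 36))

Ratio r(k) = (k + 1)*(k + 5)*(3*k + 16)/((k + 4)*(k + 7)*(3*k + 13)).
Take A(k)=k + 1, B(k)=k + 7, C(k)=k**2 + 25*k/3 + 52/3.
f must satisfy (k + 1)·f(k+1) − (k + 6)·f(k) = k**2 + 25*k/3 + 52/3.
d = 5 from the (1,1,2) case.
Match coefficients ⇒ f(k) = k*(k + 3)*(k + 4)*(k**2 + 8*k + 17)/30.
So s_k = (B(k−1)f/C)·t_k = (k*(k + 3)*(k + 6)*(k**2 + 8*k + 17)/(10*(3*k + 13)))·t_k = k*(-k**2 - 8*k - 17)/(10*(k**3 + 8*k**2 + 17*k + 10)).
s_(k+1) − s_k = (-3*k - 13)/(k**5 + 17*k**4 + 107*k**3 + 307*k**2 + 396*k + 180) = t_k.
s_(n+1) = (-n**3 - 11*n**2 - 36*n - 26)/(10*(n**3 + 11*n**2 + 36*n + 36)) and s_(1) = -13/180, so S(n) = n*(-n**2 - 11*n - 36)/(36*(n**3 + 11*n**2 + 36*n + 36)).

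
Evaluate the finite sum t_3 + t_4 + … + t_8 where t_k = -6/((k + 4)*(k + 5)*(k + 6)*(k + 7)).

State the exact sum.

Ratio r(k) = (k + 4)/(k + 8).
Take A(k)=k + 4, B(k)=k + 8, C(k)=1.
Solve (k + 4)·f(k+1) − (k + 7)·f(k) = 1.
From deg A=1, deg B=1, deg C=0: d=3.
Solve for f: f(k) = k*(k**2 + 15*k + 74)/360 (degree 3 ≤ 3).
So s_k = (B(k−1)f/C)·t_k = (k*(k + 7)*(k**2 + 15*k + 74)/360)·t_k = k*(-k**2 - 15*k - 74)/(60*(k + 4)*(k + 5)*(k + 6)).
s_(k+1) − s_k = -6/(k**4 + 22*k**3 + 179*k**2 + 638*k + 840) = t_k.
Σ_(k=3)^(8) t_k = s_(9) − s_(3) = -29/1820 − (-4/315) = -53/16380.

Σ = -53/16380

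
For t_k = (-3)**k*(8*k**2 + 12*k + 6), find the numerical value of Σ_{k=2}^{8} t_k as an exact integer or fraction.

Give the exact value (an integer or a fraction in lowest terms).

t_(k+1)/t_k = 3*(-4*k**2 - 14*k - 13)/(4*k**2 + 6*k + 3).
Take A(k)=-3, B(k)=1, C(k)=k**2 + 3*k/2 + 3/4.
f must satisfy (-3)·f(k+1) − (1)·f(k) = k**2 + 3*k/2 + 3/4.
Bound: deg f ≤ 2.
Coefficient equations give f(k) = -k**2/4.
Then R = B(k−1)f/C = -k**2/(4*k**2 + 6*k + 3), so s_k = R(k)·t_k = -2*(-3)**k*k**2.
Verify: 2*(-3)**k*(k**2 + 3*(k + 1)**2) matches t_k.
Evaluate s at k=9 and k=2: 3188646 and -72; difference 3188718.

Σ = 3188718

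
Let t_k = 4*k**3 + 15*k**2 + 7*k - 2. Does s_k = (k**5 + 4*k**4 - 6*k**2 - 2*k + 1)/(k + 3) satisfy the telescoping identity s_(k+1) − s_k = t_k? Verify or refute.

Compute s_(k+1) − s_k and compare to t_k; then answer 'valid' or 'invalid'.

Invalid: residual 2*(-3*k**4 - 24*k**3 - 55*k**2 - 22*k + 7)/(k**2 + 7*k + 12) ≠ 0.

s_(k+1) = (-2*k + (k + 1)**5 + 4*(k + 1)**4 - 6*(k + 1)**2 - 1)/(k + 4)
s_(k+1) − s_k = (4*k**5 + 37*k**4 + 112*k**3 + 117*k**2 + 26*k - 10)/(k**2 + 7*k + 12)
(s_(k+1) − s_k) − t_k = 2*(-3*k**4 - 24*k**3 - 55*k**2 - 22*k + 7)/(k**2 + 7*k + 12)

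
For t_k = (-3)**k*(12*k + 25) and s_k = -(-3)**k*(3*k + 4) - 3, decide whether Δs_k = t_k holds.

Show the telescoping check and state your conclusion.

s_(k+1) = 3*(-3)**k*(3*k + 7) - 3
s_(k+1) − s_k = (-3)**k*(12*k + 25)
(s_(k+1) − s_k) − t_k = 0

valid; difference matches t_k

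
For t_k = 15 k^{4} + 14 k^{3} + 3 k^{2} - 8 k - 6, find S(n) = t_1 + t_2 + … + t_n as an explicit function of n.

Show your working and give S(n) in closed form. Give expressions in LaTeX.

S(n) = n \left(3 n^{4} + 11 n^{3} + 13 n^{2} + n - 10\right)

Ratio r(k) = (15*k**4 + 74*k**3 + 135*k**2 + 100*k + 18)/(15*k**4 + 14*k**3 + 3*k**2 - 8*k - 6).
Factor: A=1; B=1; C=k**4 + 14*k**3/15 + k**2/5 - 8*k/15 - 2/5.
Solve (1)·f(k+1) − (1)·f(k) = k**4 + 14*k**3/15 + k**2/5 - 8*k/15 - 2/5.
deg f ≤ 5 (via 0,0,4).
Match coefficients ⇒ f(k) = k*(3*k**4 - 4*k**3 - k**2 - 2*k - 2)/15.
Get s_k = R·t_k = k*(3*k**4 - 4*k**3 - k**2 - 2*k - 2) with R(k) = B(k−1)f(k)/C(k) = k*(3*k**4 - 4*k**3 - k**2 - 2*k - 2)/(15*k**4 + 14*k**3 + 3*k**2 - 8*k - 6).
Check: Δs_k = 15*k**4 + 14*k**3 + 3*k**2 - 8*k - 6. ✓
Telescope: S(n) = s_(n+1) − s_(1) = 3*n**5 + 11*n**4 + 13*n**3 + n**2 - 10*n - 6 − (-6) = n*(3*n**4 + 11*n**3 + 13*n**2 + n - 10).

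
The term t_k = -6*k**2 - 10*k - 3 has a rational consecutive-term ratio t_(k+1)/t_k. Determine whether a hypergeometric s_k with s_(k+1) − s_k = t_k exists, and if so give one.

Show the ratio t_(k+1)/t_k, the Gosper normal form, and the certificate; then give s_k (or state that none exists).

s_k = k*(-2*k**2 - 2*k + 1)

The ratio is (6*k**2 + 22*k + 19)/(6*k**2 + 10*k + 3).
Normal form (A,B,C) = (1, 1, k**2 + 5*k/3 + 1/2).
Need (1)·f(k+1) − (1)·f(k) = k**2 + 5*k/3 + 1/2.
d = 3 from the (0,0,2) case.
Match coefficients ⇒ f(k) = k*(2*k**2 + 2*k - 1)/6.
Then R = B(k−1)f/C = k*(2*k**2 + 2*k - 1)/(6*k**2 + 10*k + 3), so s_k = R(k)·t_k = k*(-2*k**2 - 2*k + 1).
Δs = -6*k**2 - 10*k - 3, as required.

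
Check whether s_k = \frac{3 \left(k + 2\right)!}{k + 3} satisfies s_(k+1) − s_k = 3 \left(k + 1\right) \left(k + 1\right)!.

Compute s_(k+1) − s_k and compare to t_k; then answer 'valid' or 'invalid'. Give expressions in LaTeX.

s_(k+1) = 3*factorial(k + 3)/(k + 4)
s_(k+1) − s_k = 3*(k**2 + 5*k + 5)*factorial(k + 2)/((k + 3)*(k + 4))
(s_(k+1) − s_k) − t_k = -3*(k**2 + 4*k + 2)*factorial(k + 1)/((k + 3)*(k + 4))

Invalid: residual - \frac{3 \left(k^{2} + 4 k + 2\right) \left(k + 1\right)!}{\left(k + 3\right) \left(k + 4\right)} ≠ 0.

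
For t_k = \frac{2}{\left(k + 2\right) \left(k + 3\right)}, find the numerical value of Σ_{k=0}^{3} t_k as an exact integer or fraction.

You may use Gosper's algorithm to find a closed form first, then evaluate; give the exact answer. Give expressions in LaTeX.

Σ = 2/3

Ratio r(k) = (k + 2)/(k + 4).
Normal form (A,B,C) = (k + 2, k + 4, 1).
Solve (k + 2)·f(k+1) − (k + 3)·f(k) = 1.
Bound: deg f ≤ 1.
Solve for f: f(k) = k/2 (degree 1 ≤ 1).
Certificate R = B(k−1)f/C = k*(k + 3)/2 gives s_k = k/(k + 2).
Δs = 2/(k**2 + 5*k + 6), as required.
Telescoping: Σ = s_(4) − s_(0) = 2/3 − (0) = 2/3.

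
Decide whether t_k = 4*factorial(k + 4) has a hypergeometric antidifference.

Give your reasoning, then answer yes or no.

No — key equation has no polynomial f.

The ratio is k + 5.
Normal form (A,B,C) = (k + 5, 1, 1).
Set up (k + 5)·f(k+1) − (1)·f(k) − (1) = 0.
deg f ≤ -1 (via 1,0,0).
Bound -1 < 0, so the key equation has no polynomial solution.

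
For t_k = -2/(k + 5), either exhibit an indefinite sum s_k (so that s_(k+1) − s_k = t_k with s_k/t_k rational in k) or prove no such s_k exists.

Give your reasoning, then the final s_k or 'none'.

The ratio is (k + 5)/(k + 6).
Gosper form: A/B · C(k+1)/C(k) with A=k + 5, B=k + 6, C=1.
Solve (k + 5)·f(k+1) − (k + 5)·f(k) = 1.
From deg A=1, deg B=1, deg C=0: d=0.
Put f(k) = c0: A·f(k+1) − B(k−1)·f(k) − C = -1; need -1 = 0 — inconsistent ⇒ no f, not summable.

none (Gosper's algorithm certifies no s_k)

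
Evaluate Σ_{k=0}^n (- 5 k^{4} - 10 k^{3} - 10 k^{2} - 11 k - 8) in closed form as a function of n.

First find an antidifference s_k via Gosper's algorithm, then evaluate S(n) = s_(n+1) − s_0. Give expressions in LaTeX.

S(n) = - n^{5} - 5 n^{4} - 10 n^{3} - 13 n^{2} - 15 n - 8

Ratio r(k) = (5*k**4 + 30*k**3 + 70*k**2 + 81*k + 44)/(5*k**4 + 10*k**3 + 10*k**2 + 11*k + 8).
So A=1 and B=1, with C=k**4 + 2*k**3 + 2*k**2 + 11*k/5 + 8/5.
f must satisfy (1)·f(k+1) − (1)·f(k) = k**4 + 2*k**3 + 2*k**2 + 11*k/5 + 8/5.
From deg A=0, deg B=0, deg C=4: d=5.
A polynomial solution: f(k) = k*(k**4 + 3*k + 4)/5.
Certificate R = B(k−1)f/C = k*(k**4 + 3*k + 4)/(5*k**4 + 10*k**3 + 10*k**2 + 11*k + 8) gives s_k = k*(-k**4 - 3*k - 4).
Check: Δs_k = -5*k**4 - 10*k**3 - 10*k**2 - 11*k - 8. ✓
Telescope: S(n) = s_(n+1) − s_(0) = -n**5 - 5*n**4 - 10*n**3 - 13*n**2 - 15*n - 8 − (0) = -n**5 - 5*n**4 - 10*n**3 - 13*n**2 - 15*n - 8.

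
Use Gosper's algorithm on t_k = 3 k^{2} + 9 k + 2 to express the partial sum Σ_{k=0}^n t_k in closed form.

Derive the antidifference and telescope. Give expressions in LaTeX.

S(n) = n^{3} + 6 n^{2} + 7 n + 2

Step 1: r(k) = (3*k**2 + 15*k + 14)/(3*k**2 + 9*k + 2).
Normal form (A,B,C) = (1, 1, k**2 + 3*k + 2/3).
f must satisfy (1)·f(k+1) − (1)·f(k) = k**2 + 3*k + 2/3.
Degrees (0,0,2) ⇒ d ≤ 3.
A polynomial solution: f(k) = k*(k**2 + 3*k - 2)/3.
Then R = B(k−1)f/C = k*(k**2 + 3*k - 2)/(3*k**2 + 9*k + 2), so s_k = R(k)·t_k = k*(k**2 + 3*k - 2).
Verify: 3*k**2 + 9*k + 2 matches t_k.
Evaluate: s_(n+1) = n**3 + 6*n**2 + 7*n + 2; subtract s_(0) = 0 ⇒ S(n) = n**3 + 6*n**2 + 7*n + 2.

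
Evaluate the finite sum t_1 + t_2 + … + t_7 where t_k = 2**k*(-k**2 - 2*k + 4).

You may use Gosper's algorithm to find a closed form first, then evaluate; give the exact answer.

Σ = -11782

Compute t_(k+1)/t_k: get 2*(k**2 + 4*k - 1)/(k**2 + 2*k - 4).
Normal form (A,B,C) = (2, 1, k**2 + 2*k - 4).
Set up (2)·f(k+1) − (1)·f(k) − (k**2 + 2*k - 4) = 0.
Degrees (0,0,2) ⇒ d ≤ 2.
Coefficient equations give f(k) = k**2 - 2*k - 2.
Then R = B(k−1)f/C = (k**2 - 2*k - 2)/(k**2 + 2*k - 4), so s_k = R(k)·t_k = 2**k*(-k**2 + 2*k + 2).
Check: Δs_k = 2**k*(-k**2 - 2*k + 4). ✓
Σ_(k=1)^(7) t_k = s_(8) − s_(1) = -11776 − (6) = -11782.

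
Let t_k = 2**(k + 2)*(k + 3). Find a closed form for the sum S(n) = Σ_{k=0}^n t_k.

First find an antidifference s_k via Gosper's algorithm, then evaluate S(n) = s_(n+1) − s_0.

r(k) = 2*(k + 4)/(k + 3) after simplifying.
Take A(k)=2, B(k)=1, C(k)=k + 3.
Key eq: (2)·f(k+1) = (1)·f(k) + (k + 3).
Bound: deg f ≤ 1.
Match coefficients ⇒ f(k) = k + 1.
R(k) = B(k−1)·f(k)/C(k) = (k + 1)/(k + 3); s_k = R·t_k = 2**(k + 2)*(k + 1).
Δs = 2**(k + 2)*(k + 3), as required.
Evaluate: s_(n+1) = 2**(n + 3)*(n + 2); subtract s_(0) = 4 ⇒ S(n) = 8*2**n*n + 16*2**n - 4.

S(n) = 8*2**n*n + 16*2**n - 4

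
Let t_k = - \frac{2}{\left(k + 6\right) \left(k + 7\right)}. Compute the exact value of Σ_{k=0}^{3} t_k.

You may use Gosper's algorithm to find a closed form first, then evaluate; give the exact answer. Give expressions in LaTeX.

Σ = -2/15

The ratio is (k + 6)/(k + 8).
A = k + 6, B = k + 8, C = 1.
Need (k + 6)·f(k+1) − (k + 7)·f(k) = 1.
From deg A=1, deg B=1, deg C=0: d=1.
Coefficient equations give f(k) = k/6.
Then R = B(k−1)f/C = k*(k + 7)/6, so s_k = R(k)·t_k = -k/(3*k + 18).
s_(k+1) − s_k = -2/(k**2 + 13*k + 42) = t_k.
Σ_(k=0)^(3) t_k = s_(4) − s_(0) = -2/15 − (0) = -2/15.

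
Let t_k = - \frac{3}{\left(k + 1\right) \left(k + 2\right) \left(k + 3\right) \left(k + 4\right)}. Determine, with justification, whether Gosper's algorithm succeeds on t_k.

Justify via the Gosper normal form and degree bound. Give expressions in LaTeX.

Step 1: r(k) = (k + 1)/(k + 5).
Normal form (A,B,C) = (k + 1, k + 5, 1).
Set up (k + 1)·f(k+1) − (k + 4)·f(k) − (1) = 0.
d = 3 from the (1,1,0) case.
Solving with deg f ≤ 3: f(k) = k*(k**2 + 6*k + 11)/18.
Then R = B(k−1)f/C = k*(k + 4)*(k**2 + 6*k + 11)/18, so s_k = R(k)·t_k = k*(-k**2 - 6*k - 11)/(6*(k + 1)*(k + 2)*(k + 3)).
Check: Δs_k = -3/(k**4 + 10*k**3 + 35*k**2 + 50*k + 24). ✓

Yes. s_k = \frac{k \left(- k^{2} - 6 k - 11\right)}{6 \left(k + 1\right) \left(k + 2\right) \left(k + 3\right)}.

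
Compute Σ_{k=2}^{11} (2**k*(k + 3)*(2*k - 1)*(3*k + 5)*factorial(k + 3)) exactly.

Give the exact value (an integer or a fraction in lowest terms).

r(k) = 2*(k + 4)**2*(2*k + 1)*(3*k + 8)/((k + 3)*(2*k - 1)*(3*k + 5)) after simplifying.
Normal form (A,B,C) = (2*k + 8, 1, k**3 + 25*k**2/6 + 8*k/3 - 5/2).
Key eq: (2*k + 8)·f(k+1) = (1)·f(k) + (k**3 + 25*k**2/6 + 8*k/3 - 5/2).
d = 2 from the (1,0,3) case.
Match coefficients ⇒ f(k) = (3*k**2 - 4*k - 1)/6.
R(k) = B(k−1)·f(k)/C(k) = (3*k**2 - 4*k - 1)/((k + 3)*(2*k - 1)*(3*k + 5)); s_k = R·t_k = 2**k*(3*k**2 - 4*k - 1)*factorial(k + 3).
Check: Δs_k = 2**k*(k + 3)*(2*k - 1)*(3*k + 5)*factorial(k + 3). ✓
Evaluate s at k=12 and k=2: 2051437702938624000 and 1440; difference 2051437702938622560.

Σ = 2051437702938622560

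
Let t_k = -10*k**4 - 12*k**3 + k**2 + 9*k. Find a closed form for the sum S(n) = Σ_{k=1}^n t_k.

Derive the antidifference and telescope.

S(n) = n*(-2*n**4 - 8*n**3 - 9*n**2 + 2*n + 5)

The ratio is (10*k**4 + 52*k**3 + 95*k**2 + 65*k + 12)/(k*(10*k**3 + 12*k**2 - k - 9)).
Factor: A=1; B=1; C=k**4 + 6*k**3/5 - k**2/10 - 9*k/10.
f must satisfy (1)·f(k+1) − (1)·f(k) = k**4 + 6*k**3/5 - k**2/10 - 9*k/10.
Degrees (0,0,4) ⇒ d ≤ 5.
Solving with deg f ≤ 5: f(k) = k*(k - 1)*(2*k**3 - 3*k - 4)/10.
Get s_k = R·t_k = k*(-2*k**4 + 2*k**3 + 3*k**2 + k - 4) with R(k) = B(k−1)f(k)/C(k) = (k - 1)*(2*k**3 - 3*k - 4)/(10*k**3 + 12*k**2 - k - 9).
s_(k+1) − s_k = k*(-10*k**3 - 12*k**2 + k + 9) = t_k.
Σ_(k=1)^n t_k = s_(n+1) − s_(1) = (n*(-2*n**4 - 8*n**3 - 9*n**2 + 2*n + 5)) − (0), i.e. n*(-2*n**4 - 8*n**3 - 9*n**2 + 2*n + 5).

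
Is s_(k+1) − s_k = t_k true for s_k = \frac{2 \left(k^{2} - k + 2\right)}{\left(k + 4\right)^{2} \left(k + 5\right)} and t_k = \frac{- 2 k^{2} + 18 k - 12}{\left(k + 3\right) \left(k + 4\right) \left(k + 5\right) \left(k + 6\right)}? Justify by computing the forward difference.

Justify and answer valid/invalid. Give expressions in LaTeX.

Invalid: residual \frac{4 \left(k^{3} - 17 k + 18\right)}{k^{6} + 27 k^{5} + 301 k^{4} + 1773 k^{3} + 5818 k^{2} + 10080 k + 7200} ≠ 0.

s_(k+1) = 2*(-k + (k + 1)**2 + 1)/((k + 5)**2*(k + 6))
s_(k+1) − s_k = 2*(-k**3 + 5*k**2 + 40*k - 28)/(k**5 + 24*k**4 + 229*k**3 + 1086*k**2 + 2560*k + 2400)
(s_(k+1) − s_k) − t_k = 4*(k**3 - 17*k + 18)/(k**6 + 27*k**5 + 301*k**4 + 1773*k**3 + 5818*k**2 + 10080*k + 7200)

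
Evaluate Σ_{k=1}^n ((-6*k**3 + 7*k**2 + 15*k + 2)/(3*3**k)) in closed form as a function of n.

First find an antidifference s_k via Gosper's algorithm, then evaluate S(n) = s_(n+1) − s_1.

S(n) = 3**(-n - 1)*(-2*3**n + 3*n**3 + 10*n**2 + 9*n + 2)

Step 1: r(k) = (6*k**3 + 11*k**2 - 11*k - 18)/(3*(6*k**3 - 7*k**2 - 15*k - 2)).
Normal form (A,B,C) = (1/3, 1, k**3 - 7*k**2/6 - 5*k/2 - 1/3).
Solve (1/3)·f(k+1) − (1)·f(k) = k**3 - 7*k**2/6 - 5*k/2 - 1/3.
Bound: deg f ≤ 3.
Match coefficients ⇒ f(k) = -k*(k + 1)*(3*k - 2)/2.
Then R = B(k−1)f/C = -3*k*(3*k - 2)/(6*k**2 - 13*k - 2), so s_k = R(k)·t_k = k*(3*k**2 + k - 2)/3**k.
Check: Δs_k = (-6*k**3 + 7*k**2 + 15*k + 2)/(3*3**k). ✓
s_(n+1) = 3**(-n - 1)*(3*n**3 + 10*n**2 + 9*n + 2) and s_(1) = 2/3, so S(n) = 3**(-n - 1)*(-2*3**n + 3*n**3 + 10*n**2 + 9*n + 2).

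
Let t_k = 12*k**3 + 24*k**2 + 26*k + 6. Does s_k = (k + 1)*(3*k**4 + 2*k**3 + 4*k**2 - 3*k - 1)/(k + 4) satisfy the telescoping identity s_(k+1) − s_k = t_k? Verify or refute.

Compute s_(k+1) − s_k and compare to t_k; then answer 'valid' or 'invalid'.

Invalid: residual 3*(-9*k**4 - 70*k**3 - 118*k**2 - 113*k - 25)/(k**2 + 9*k + 20) ≠ 0.

s_(k+1) = (3*k**5 + 20*k**4 + 56*k**3 + 79*k**2 + 51*k + 10)/(k + 5)
s_(k+1) − s_k = (12*k**5 + 105*k**4 + 272*k**3 + 366*k**2 + 235*k + 45)/(k**2 + 9*k + 20)
(s_(k+1) − s_k) − t_k = 3*(-9*k**4 - 70*k**3 - 118*k**2 - 113*k - 25)/(k**2 + 9*k + 20)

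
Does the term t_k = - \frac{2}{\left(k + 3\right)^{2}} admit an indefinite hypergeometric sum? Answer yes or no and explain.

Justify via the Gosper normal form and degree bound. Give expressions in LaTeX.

No — key equation has no polynomial f.

Ratio r(k) = (k + 3)**2/(k + 4)**2.
Factor: A=k**2 + 6*k + 9; B=k**2 + 8*k + 16; C=1.
Key eq: (k**2 + 6*k + 9)·f(k+1) = (k**2 + 6*k + 9)·f(k) + (1).
deg f ≤ 0 (via 2,2,0).
f = c0 ⇒ A·f(k+1) − B(k−1)·f(k) − C = -1. The system {-1 = 0} is inconsistent; no antidifference.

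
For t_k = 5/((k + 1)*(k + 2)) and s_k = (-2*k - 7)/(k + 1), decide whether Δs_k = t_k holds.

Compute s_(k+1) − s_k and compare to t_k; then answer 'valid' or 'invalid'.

valid (s_(k+1) − s_k reduces to t_k)

s_(k+1) = (-2*k - 9)/(k + 2)
s_(k+1) − s_k = 5/(k**2 + 3*k + 2)
(s_(k+1) − s_k) − t_k = 0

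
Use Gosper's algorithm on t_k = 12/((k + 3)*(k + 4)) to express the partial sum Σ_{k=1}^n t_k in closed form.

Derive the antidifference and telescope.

Ratio r(k) = (k + 3)/(k + 5).
Factor: A=k + 3; B=k + 5; C=1.
Set up (k + 3)·f(k+1) − (k + 4)·f(k) − (1) = 0.
deg f ≤ 1 (via 1,1,0).
A polynomial solution: f(k) = k/3.
Get s_k = R·t_k = 4*k/(k + 3) with R(k) = B(k−1)f(k)/C(k) = k*(k + 4)/3.
Verify: 12/(k**2 + 7*k + 12) matches t_k.
Σ_(k=1)^n t_k = s_(n+1) − s_(1) = (4*(n + 1)/(n + 4)) − (1), i.e. 3*n/(n + 4).

S(n) = 3*n/(n + 4)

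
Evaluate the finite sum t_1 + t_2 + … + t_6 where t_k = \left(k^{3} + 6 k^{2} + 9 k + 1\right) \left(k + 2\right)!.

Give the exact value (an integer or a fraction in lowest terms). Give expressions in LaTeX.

Σ = 21409926

Step 1: r(k) = (k**4 + 12*k**3 + 51*k**2 + 89*k + 51)/(k**3 + 6*k**2 + 9*k + 1).
Factor: A=k + 3; B=1; C=k**3 + 6*k**2 + 9*k + 1.
Need (k + 3)·f(k+1) − (1)·f(k) = k**3 + 6*k**2 + 9*k + 1.
Degrees (1,0,3) ⇒ d ≤ 2.
Coefficient equations give f(k) = k**2 + 2*k - 4.
So s_k = (B(k−1)f/C)·t_k = ((k**2 + 2*k - 4)/(k**3 + 6*k**2 + 9*k + 1))·t_k = (k**2 + 2*k - 4)*factorial(k + 2).
Δs = (k**3 + 6*k**2 + 9*k + 1)*factorial(k + 2), as required.
Sum = s_(7) − s_(1); s_(7) = 21409920, s_(1) = -6 ⇒ 21409926.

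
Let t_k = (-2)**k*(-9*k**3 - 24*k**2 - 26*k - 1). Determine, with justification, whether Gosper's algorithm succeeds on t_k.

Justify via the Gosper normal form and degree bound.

Yes. s_k = (-2)**k*(3*k**3 + 2*k**2 - 3).

Compute t_(k+1)/t_k: get 2*(-9*k**3 - 51*k**2 - 101*k - 60)/(9*k**3 + 24*k**2 + 26*k + 1).
Gosper form: A/B · C(k+1)/C(k) with A=-2, B=1, C=k**3 + 8*k**2/3 + 26*k/9 + 1/9.
Key eq: (-2)·f(k+1) = (1)·f(k) + (k**3 + 8*k**2/3 + 26*k/9 + 1/9).
d = 3 from the (0,0,3) case.
Coefficient equations give f(k) = -(3*k**3 + 2*k**2 - 3)/9.
Get s_k = R·t_k = (-2)**k*(3*k**3 + 2*k**2 - 3) with R(k) = B(k−1)f(k)/C(k) = -(3*k**3 + 2*k**2 - 3)/(9*k**3 + 24*k**2 + 26*k + 1).
s_(k+1) − s_k = (-2)**k*(-9*k**3 - 24*k**2 - 26*k - 1) = t_k.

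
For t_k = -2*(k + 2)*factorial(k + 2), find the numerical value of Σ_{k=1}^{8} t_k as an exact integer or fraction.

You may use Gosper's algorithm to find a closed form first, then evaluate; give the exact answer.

Ratio r(k) = (k + 3)**2/(k + 2).
A = k + 3, B = 1, C = k + 2.
Need (k + 3)·f(k+1) − (1)·f(k) = k + 2.
deg f ≤ 0 (via 1,0,1).
Match coefficients ⇒ f(k) = 1.
Then R = B(k−1)f/C = 1/(k + 2), so s_k = R(k)·t_k = -2*factorial(k + 2).
Verify: -2*(k + 2)*factorial(k + 2) matches t_k.
Evaluate s at k=9 and k=1: -79833600 and -12; difference -79833588.

Σ = -79833588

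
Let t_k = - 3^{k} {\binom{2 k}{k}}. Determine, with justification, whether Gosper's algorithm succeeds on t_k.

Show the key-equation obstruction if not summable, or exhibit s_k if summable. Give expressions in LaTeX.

Ratio r(k) = 6*(2*k + 1)/(k + 1).
Normal form (A,B,C) = (12*k + 6, k + 1, 1).
Key eq: (12*k + 6)·f(k+1) = (k)·f(k) + (1).
Bound: deg f ≤ -1.
d = -1 < 0 ⇒ no nonzero polynomial f; not summable.

No — key equation has no polynomial f.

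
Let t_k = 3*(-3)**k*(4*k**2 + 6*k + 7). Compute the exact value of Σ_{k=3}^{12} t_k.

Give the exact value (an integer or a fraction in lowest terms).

Compute t_(k+1)/t_k: get 3*(-4*k**2 - 14*k - 17)/(4*k**2 + 6*k + 7).
Normal form (A,B,C) = (-3, 1, k**2 + 3*k/2 + 7/4).
Set up (-3)·f(k+1) − (1)·f(k) − (k**2 + 3*k/2 + 7/4) = 0.
deg f ≤ 2 (via 0,0,2).
Match coefficients ⇒ f(k) = -(k**2 + 1)/4.
So s_k = (B(k−1)f/C)·t_k = (-(k**2 + 1)/(4*k**2 + 6*k + 7))·t_k = (-3)**(k + 1)*(k**2 + 1).
Check: Δs_k = 3*(-3)**k*(4*k**2 + 6*k + 7). ✓
Evaluate s at k=13 and k=3: 813104730 and 810; difference 813103920.

Σ = 813103920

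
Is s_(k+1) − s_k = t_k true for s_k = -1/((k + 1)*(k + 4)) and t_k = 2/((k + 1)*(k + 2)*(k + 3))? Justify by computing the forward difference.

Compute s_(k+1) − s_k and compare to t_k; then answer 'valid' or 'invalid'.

s_(k+1) = -1/((k + 2)*(k + 5))
s_(k+1) − s_k = 2*(k + 3)/(k**4 + 12*k**3 + 49*k**2 + 78*k + 40)
(s_(k+1) − s_k) − t_k = 2*(-3*k - 11)/(k**5 + 15*k**4 + 85*k**3 + 225*k**2 + 274*k + 120)

Invalid: residual 2*(-3*k - 11)/(k**5 + 15*k**4 + 85*k**3 + 225*k**2 + 274*k + 120) ≠ 0.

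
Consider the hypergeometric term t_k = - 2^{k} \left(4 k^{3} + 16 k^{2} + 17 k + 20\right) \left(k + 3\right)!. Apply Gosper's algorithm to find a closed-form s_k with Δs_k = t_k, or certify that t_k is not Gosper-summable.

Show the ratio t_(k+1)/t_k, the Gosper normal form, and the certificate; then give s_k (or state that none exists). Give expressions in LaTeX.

s_k = - 2^{k} \left(2 k^{2} - 3 k + 4\right) \left(k + 3\right)!

Ratio r(k) = 2*(4*k**4 + 44*k**3 + 173*k**2 + 301*k + 228)/(4*k**3 + 16*k**2 + 17*k + 20).
A = 2*k + 8, B = 1, C = k**3 + 4*k**2 + 17*k/4 + 5.
Need (2*k + 8)·f(k+1) − (1)·f(k) = k**3 + 4*k**2 + 17*k/4 + 5.
From deg A=1, deg B=0, deg C=3: d=2.
Solving with deg f ≤ 2: f(k) = (2*k**2 - 3*k + 4)/4.
R(k) = B(k−1)·f(k)/C(k) = (2*k**2 - 3*k + 4)/(4*k**3 + 16*k**2 + 17*k + 20); s_k = R·t_k = -2**k*(2*k**2 - 3*k + 4)*factorial(k + 3).
Δs = -2**k*(4*k**3 + 16*k**2 + 17*k + 20)*factorial(k + 3), as required.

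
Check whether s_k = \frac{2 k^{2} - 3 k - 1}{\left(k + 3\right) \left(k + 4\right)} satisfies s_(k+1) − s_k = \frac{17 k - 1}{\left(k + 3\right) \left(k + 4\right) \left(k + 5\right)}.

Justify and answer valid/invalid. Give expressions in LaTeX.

valid (s_(k+1) − s_k reduces to t_k)

s_(k+1) = (2*k**2 + k - 2)/(k**2 + 9*k + 20)
s_(k+1) − s_k = (17*k - 1)/(k**3 + 12*k**2 + 47*k + 60)
(s_(k+1) − s_k) − t_k = 0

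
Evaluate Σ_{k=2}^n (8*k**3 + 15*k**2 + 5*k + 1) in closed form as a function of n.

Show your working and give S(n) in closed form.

Step 1: r(k) = (8*k**3 + 39*k**2 + 59*k + 29)/(8*k**3 + 15*k**2 + 5*k + 1).
Factor: A=1; B=1; C=k**3 + 15*k**2/8 + 5*k/8 + 1/8.
f must satisfy (1)·f(k+1) − (1)·f(k) = k**3 + 15*k**2/8 + 5*k/8 + 1/8.
Bound: deg f ≤ 4.
A polynomial solution: f(k) = k*(2*k - 1)*(k**2 + k - 1)/8.
So s_k = (B(k−1)f/C)·t_k = (k*(2*k - 1)*(k**2 + k - 1)/(8*k**3 + 15*k**2 + 5*k + 1))·t_k = k*(2*k**3 + k**2 - 3*k + 1).
s_(k+1) − s_k = 8*k**3 + 15*k**2 + 5*k + 1 = t_k.
Σ_(k=2)^n t_k = s_(n+1) − s_(2) = (2*n**4 + 9*n**3 + 12*n**2 + 6*n + 1) − (30), i.e. 2*n**4 + 9*n**3 + 12*n**2 + 6*n - 29.

S(n) = 2*n**4 + 9*n**3 + 12*n**2 + 6*n - 29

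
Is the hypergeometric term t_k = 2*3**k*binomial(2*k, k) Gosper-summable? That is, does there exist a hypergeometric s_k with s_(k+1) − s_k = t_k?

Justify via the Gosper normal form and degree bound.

No — t_k has no hypergeometric antidifference.

Ratio r(k) = 6*(2*k + 1)/(k + 1).
A = 12*k + 6, B = k + 1, C = 1.
f must satisfy (12*k + 6)·f(k+1) − (k)·f(k) = 1.
d = -1 from the (1,1,0) case.
Negative degree bound (-1): no f exists, t_k not Gosper-summable.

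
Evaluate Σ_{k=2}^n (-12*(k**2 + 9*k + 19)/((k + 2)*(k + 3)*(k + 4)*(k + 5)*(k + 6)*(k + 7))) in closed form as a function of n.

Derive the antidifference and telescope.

S(n) = (-n**3 - 15*n**2 - 71*n + 87)/(48*(n**3 + 15*n**2 + 71*n + 105))

Step 1: r(k) = (k + 2)*(9*k + (k + 1)**2 + 28)/((k + 8)*(k**2 + 9*k + 19)).
Gosper form: A/B · C(k+1)/C(k) with A=k + 2, B=k + 8, C=k**2 + 9*k + 19.
f must satisfy (k + 2)·f(k+1) − (k + 7)·f(k) = k**2 + 9*k + 19.
From deg A=1, deg B=1, deg C=2: d=5.
Solving with deg f ≤ 5: f(k) = k*(k + 3)*(k + 5)*(k**2 + 12*k + 44)/144.
Get s_k = R·t_k = k*(-k**2 - 12*k - 44)/(12*(k**3 + 12*k**2 + 44*k + 48)) with R(k) = B(k−1)f(k)/C(k) = k*(k + 3)*(k + 5)*(k + 7)*(k**2 + 12*k + 44)/(144*(k**2 + 9*k + 19)).
s_(k+1) − s_k = 12*(-k**2 - 9*k - 19)/(k**6 + 27*k**5 + 295*k**4 + 1665*k**3 + 5104*k**2 + 8028*k + 5040) = t_k.
Σ_(k=2)^n t_k = s_(n+1) − s_(2) = ((-n**3 - 15*n**2 - 71*n - 57)/(12*(n**3 + 15*n**2 + 71*n + 105))) − (-1/16), i.e. (-n**3 - 15*n**2 - 71*n + 87)/(48*(n**3 + 15*n**2 + 71*n + 105)).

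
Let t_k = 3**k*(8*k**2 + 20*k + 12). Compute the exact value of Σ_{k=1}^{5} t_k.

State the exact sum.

Σ = 98400

Compute t_(k+1)/t_k: get 3*(2*k**2 + 9*k + 10)/(2*k**2 + 5*k + 3).
Gosper form: A/B · C(k+1)/C(k) with A=3, B=1, C=k**2 + 5*k/2 + 3/2.
f must satisfy (3)·f(k+1) − (1)·f(k) = k**2 + 5*k/2 + 3/2.
deg f ≤ 2 (via 0,0,2).
Coefficient equations give f(k) = (4*k**2 - 2*k + 3)/8.
Certificate R = B(k−1)f/C = (4*k**2 - 2*k + 3)/(4*(k + 1)*(2*k + 3)) gives s_k = 3**k*(4*k**2 - 2*k + 3).
Verify: 3**k*(8*k**2 + 20*k + 12) matches t_k.
Sum = s_(6) − s_(1); s_(6) = 98415, s_(1) = 15 ⇒ 98400.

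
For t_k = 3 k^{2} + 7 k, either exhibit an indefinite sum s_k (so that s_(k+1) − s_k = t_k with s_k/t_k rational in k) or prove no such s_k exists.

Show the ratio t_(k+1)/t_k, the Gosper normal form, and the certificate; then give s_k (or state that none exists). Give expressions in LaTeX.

Ratio r(k) = (3*k**2 + 13*k + 10)/(k*(3*k + 7)).
So A=1 and B=1, with C=k**2 + 7*k/3.
Set up (1)·f(k+1) − (1)·f(k) − (k**2 + 7*k/3) = 0.
From deg A=0, deg B=0, deg C=2: d=3.
A polynomial solution: f(k) = k*(k - 1)*(k + 3)/3.
So s_k = (B(k−1)f/C)·t_k = ((k - 1)*(k + 3)/(3*k + 7))·t_k = k*(k**2 + 2*k - 3).
Check: Δs_k = k*(3*k + 7). ✓

s_k = k \left(k^{2} + 2 k - 3\right)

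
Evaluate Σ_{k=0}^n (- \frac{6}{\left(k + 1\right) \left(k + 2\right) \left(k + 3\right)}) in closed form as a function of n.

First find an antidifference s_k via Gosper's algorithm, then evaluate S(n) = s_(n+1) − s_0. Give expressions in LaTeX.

t_(k+1)/t_k = (k + 1)/(k + 4).
Gosper form: A/B · C(k+1)/C(k) with A=k + 1, B=k + 4, C=1.
Key eq: (k + 1)·f(k+1) = (k + 3)·f(k) + (1).
d = 2 from the (1,1,0) case.
Solve for f: f(k) = k*(k + 3)/4 (degree 2 ≤ 2).
Get s_k = R·t_k = 3*k*(-k - 3)/(2*(k + 1)*(k + 2)) with R(k) = B(k−1)f(k)/C(k) = k*(k + 3)**2/4.
Check: Δs_k = -6/(k**3 + 6*k**2 + 11*k + 6). ✓
s_(n+1) = 3*(-n**2 - 5*n - 4)/(2*(n**2 + 5*n + 6)) and s_(0) = 0, so S(n) = 3*(-n**2 - 5*n - 4)/(2*(n**2 + 5*n + 6)).

S(n) = \frac{3 \left(- n^{2} - 5 n - 4\right)}{2 \left(n^{2} + 5 n + 6\right)}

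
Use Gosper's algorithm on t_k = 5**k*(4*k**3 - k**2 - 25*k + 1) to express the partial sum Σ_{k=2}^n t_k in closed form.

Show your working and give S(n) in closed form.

S(n) = 5*5**n*n**3 - 5*5**n*n**2 - 25*5**n*n + 5*5**n + 100

t_(k+1)/t_k = 5*(4*k**3 + 11*k**2 - 15*k - 21)/(4*k**3 - k**2 - 25*k + 1).
Factor: A=5; B=1; C=k**3 - k**2/4 - 25*k/4 + 1/4.
Need (5)·f(k+1) − (1)·f(k) = k**3 - k**2/4 - 25*k/4 + 1/4.
Bound: deg f ≤ 3.
A polynomial solution: f(k) = (k**3 - 4*k**2 + 4)/4.
So s_k = (B(k−1)f/C)·t_k = ((k**3 - 4*k**2 + 4)/(4*k**3 - k**2 - 25*k + 1))·t_k = 5**k*(k**3 - 4*k**2 + 4).
Δs = 5**k*(4*k**3 - k**2 - 25*k + 1), as required.
Σ_(k=2)^n t_k = s_(n+1) − s_(2) = (5**(n + 1)*(n**3 - n**2 - 5*n + 1)) − (-100), i.e. 5*5**n*n**3 - 5*5**n*n**2 - 25*5**n*n + 5*5**n + 100.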